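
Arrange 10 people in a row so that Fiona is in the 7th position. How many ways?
Fix one position: (10-1)! = 362880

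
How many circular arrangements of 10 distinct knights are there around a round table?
Circular: fix one position, arrange the rest. (10-1)! = 362880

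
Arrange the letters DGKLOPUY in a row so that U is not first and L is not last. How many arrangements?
By inclusion-exclusion: 8! - 2×(8-1)! + (8-2)! = 40320 - 10080 + 720 = 30960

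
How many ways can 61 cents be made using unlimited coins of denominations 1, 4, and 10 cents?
Coefficient of x^61 in 1/(1-x^1) · 1/(1-x^4) · 1/(1-x^10). Case on j = number of 10-cent coins (j = 0..6); remainder r = 61 - 10j is made from {1,4} in ⌊r/4⌋+1 ways. r = 61, 51, 41, 31, 21, 11, 1 → 16 + 13 + 11 + 8 + 6 + 3 + 1 = 58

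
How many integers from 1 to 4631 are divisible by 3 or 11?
⌊4631/3⌋ + ⌊4631/11⌋ - ⌊4631/33⌋ = 1543 + 421 - 140 = 1824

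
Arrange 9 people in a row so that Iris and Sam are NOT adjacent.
Total - adjacent = 9! - (9-1)!×2 = 362880 - 80640 = 282240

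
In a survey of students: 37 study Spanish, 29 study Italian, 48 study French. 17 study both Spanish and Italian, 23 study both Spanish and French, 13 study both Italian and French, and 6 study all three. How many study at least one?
|A∪B∪C| = 37+29+48-17-23-13+6 = 67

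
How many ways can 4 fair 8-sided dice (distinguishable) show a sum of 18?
Coefficient of x^18 in (x + x² + ... + x^8)^4. By inclusion-exclusion on dice exceeding 8: Σ_j (-1)^j C(4,j)·C(18-1-8j, 3) = C(4,0)·C(17,3) - C(4,1)·C(9,3) = 1·680 - 4·84 = 344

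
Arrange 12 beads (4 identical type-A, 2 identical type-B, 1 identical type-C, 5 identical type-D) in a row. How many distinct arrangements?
12! / (4! × 2! × 1! × 5!) = 83160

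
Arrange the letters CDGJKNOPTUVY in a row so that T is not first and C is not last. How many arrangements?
By inclusion-exclusion: 12! - 2×(12-1)! + (12-2)! = 479001600 - 79833600 + 3628800 = 402796800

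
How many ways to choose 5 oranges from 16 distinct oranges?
C(16,5) = 16!/(5!×11!) = 4368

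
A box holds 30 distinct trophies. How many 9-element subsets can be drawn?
C(30,9) = 30!/(9!×21!) = 14307150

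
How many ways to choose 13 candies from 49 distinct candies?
C(49,13) = 49!/(13!×36!) = 262596783764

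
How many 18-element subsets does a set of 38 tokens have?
C(38,18) = 38!/(18!×20!) = 33578000610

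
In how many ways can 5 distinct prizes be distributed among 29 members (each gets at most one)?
P(29,5) = 29!/(29-5)! = 14250600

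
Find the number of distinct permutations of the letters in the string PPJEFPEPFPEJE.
13! / (2! × 4! × 2! × 5!) = 540540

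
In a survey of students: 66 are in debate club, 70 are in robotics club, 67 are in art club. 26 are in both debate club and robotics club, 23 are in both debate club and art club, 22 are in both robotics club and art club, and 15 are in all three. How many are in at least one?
|A∪B∪C| = 66+70+67-26-23-22+15 = 147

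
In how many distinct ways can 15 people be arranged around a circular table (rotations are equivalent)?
Circular: fix one position, arrange the rest. (15-1)! = 87178291200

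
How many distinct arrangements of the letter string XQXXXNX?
7! / (5! × 1! × 1!) = 42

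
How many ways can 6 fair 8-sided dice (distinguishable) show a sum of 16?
Coefficient of x^16 in (x + x² + ... + x^8)^6. By inclusion-exclusion on dice exceeding 8: Σ_j (-1)^j C(6,j)·C(16-1-8j, 5) = C(6,0)·C(15,5) - C(6,1)·C(7,5) = 1·3003 - 6·21 = 2877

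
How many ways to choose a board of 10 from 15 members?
C(15,10) = 15!/(10!×5!) = 3003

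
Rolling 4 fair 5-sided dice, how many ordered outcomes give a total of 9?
Coefficient of x^9 in (x + x² + ... + x^5)^4. By inclusion-exclusion on dice exceeding 5: Σ_j (-1)^j C(4,j)·C(9-1-5j, 3) = C(4,0)·C(8,3) - C(4,1)·C(3,3) = 1·56 - 4·1 = 52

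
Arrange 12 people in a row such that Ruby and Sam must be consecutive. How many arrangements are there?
Treat the 2 as one block: (12-2+1)! × 2! = 39916800 × 2 = 79833600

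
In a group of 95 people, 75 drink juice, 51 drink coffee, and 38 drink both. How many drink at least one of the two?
|A∪B| = |A| + |B| - |A∩B| = 75 + 51 - 38 = 88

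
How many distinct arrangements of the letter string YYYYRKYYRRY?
11! / (3! × 1! × 7!) = 1320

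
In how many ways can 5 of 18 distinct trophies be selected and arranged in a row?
P(18,5) = 18!/(18-5)! = 1028160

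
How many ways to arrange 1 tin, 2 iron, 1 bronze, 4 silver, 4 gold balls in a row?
12! / (1! × 2! × 1! × 4! × 4!) = 415800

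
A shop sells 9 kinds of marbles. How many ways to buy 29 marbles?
C(29+9-1, 9-1) = C(37, 8) = 38608020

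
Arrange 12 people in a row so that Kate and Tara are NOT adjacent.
Total - adjacent = 12! - (12-1)!×2 = 479001600 - 79833600 = 399168000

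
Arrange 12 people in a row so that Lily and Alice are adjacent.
Treat as block: (12-1)! × 2! = 39916800 × 2 = 79833600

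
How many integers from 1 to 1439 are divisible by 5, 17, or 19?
⌊1439/5⌋+⌊1439/17⌋+⌊1439/19⌋ - ⌊1439/85⌋-⌊1439/95⌋-⌊1439/323⌋ + ⌊1439/1615⌋ = 287+84+75 - 16-15-4 + 0 = 411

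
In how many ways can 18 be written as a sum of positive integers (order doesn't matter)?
Pentagonal recurrence p(n) = p(n-1) + p(n-2) - p(n-5) - p(n-7) + p(n-12) + p(n-15) - ... gives p(0..17) = 1, 1, 2, 3, 5, 7, 11, 15, 22, 30, 42, 56, 77, 101, 135, 176, 231, 297. p(18) = p(17) + p(16) - p(13) - p(11) + p(6) + p(3) = 297 + 231 - 101 - 56 + 11 + 3 = 385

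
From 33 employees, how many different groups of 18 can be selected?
C(33,18) = 33!/(18!×15!) = 1037158320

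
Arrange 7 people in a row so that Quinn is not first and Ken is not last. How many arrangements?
By inclusion-exclusion: 7! - 2×(7-1)! + (7-2)! = 5040 - 1440 + 120 = 3720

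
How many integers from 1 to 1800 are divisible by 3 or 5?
⌊1800/3⌋ + ⌊1800/5⌋ - ⌊1800/15⌋ = 600 + 360 - 120 = 840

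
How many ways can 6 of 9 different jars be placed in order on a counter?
P(9,6) = 9!/(9-6)! = 60480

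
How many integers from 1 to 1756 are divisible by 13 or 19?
⌊1756/13⌋ + ⌊1756/19⌋ - ⌊1756/247⌋ = 135 + 92 - 7 = 220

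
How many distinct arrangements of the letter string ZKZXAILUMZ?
10! / (1! × 1! × 1! × 1! × 1! × 1! × 1! × 3!) = 604800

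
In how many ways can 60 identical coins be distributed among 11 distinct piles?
C(60+11-1, 11-1) = C(70, 10) = 396704524216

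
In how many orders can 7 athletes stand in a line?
7! = 5040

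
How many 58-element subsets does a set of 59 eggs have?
C(59,58) = 59!/(58!×1!) = 59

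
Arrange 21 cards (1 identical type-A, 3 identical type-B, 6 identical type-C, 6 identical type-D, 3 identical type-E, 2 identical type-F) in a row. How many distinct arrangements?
21! / (1! × 3! × 6! × 6! × 3! × 2!) = 1368820252800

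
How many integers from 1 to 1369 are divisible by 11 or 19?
⌊1369/11⌋ + ⌊1369/19⌋ - ⌊1369/209⌋ = 124 + 72 - 6 = 190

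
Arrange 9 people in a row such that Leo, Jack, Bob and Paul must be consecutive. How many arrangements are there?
Treat the 4 as one block: (9-4+1)! × 4! = 720 × 24 = 17280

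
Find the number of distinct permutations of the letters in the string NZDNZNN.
7! / (1! × 2! × 4!) = 105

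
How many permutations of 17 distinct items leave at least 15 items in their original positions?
Exactly j fixed points: C(17,j)·!(17-j); sum over j ≥ 15 (derangement numbers via !m = (m-1)·(!(m-1) + !(m-2)): !0..!2 = 1, 0, 1). Σ_{j=15}^{17} C(17,j)·!(17-j) = C(17,15)·!2 + C(17,16)·!1 + C(17,17)·!0 = 136·1 + 17·0 + 1·1 = 137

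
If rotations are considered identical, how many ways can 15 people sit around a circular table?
Circular: fix one position, arrange the rest. (15-1)! = 87178291200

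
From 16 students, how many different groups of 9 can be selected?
C(16,9) = 16!/(9!×7!) = 11440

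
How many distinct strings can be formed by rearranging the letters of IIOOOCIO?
8! / (1! × 4! × 3!) = 280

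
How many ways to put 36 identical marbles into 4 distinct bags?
C(36+4-1, 4-1) = C(39, 3) = 9139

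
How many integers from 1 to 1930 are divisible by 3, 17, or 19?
⌊1930/3⌋+⌊1930/17⌋+⌊1930/19⌋ - ⌊1930/51⌋-⌊1930/57⌋-⌊1930/323⌋ + ⌊1930/969⌋ = 643+113+101 - 37-33-5 + 1 = 783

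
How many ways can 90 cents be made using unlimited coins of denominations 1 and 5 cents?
Coefficient of x^90 in 1/(1-x^1) · 1/(1-x^5). Use j coins of 5 for j = 0..⌊90/5⌋ = 18, the rest in 1s: 18 + 1 = 19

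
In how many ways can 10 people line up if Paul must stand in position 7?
Fix one position: (10-1)! = 362880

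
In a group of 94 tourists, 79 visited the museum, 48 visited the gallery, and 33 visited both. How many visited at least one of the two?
|A∪B| = |A| + |B| - |A∩B| = 79 + 48 - 33 = 94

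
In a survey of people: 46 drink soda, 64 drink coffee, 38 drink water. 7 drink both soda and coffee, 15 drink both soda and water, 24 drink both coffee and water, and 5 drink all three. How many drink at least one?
|A∪B∪C| = 46+64+38-7-15-24+5 = 107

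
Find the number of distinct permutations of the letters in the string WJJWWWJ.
7! / (4! × 3!) = 35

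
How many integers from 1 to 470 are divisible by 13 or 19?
⌊470/13⌋ + ⌊470/19⌋ - ⌊470/247⌋ = 36 + 24 - 1 = 59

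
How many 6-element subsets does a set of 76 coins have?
C(76,6) = 76!/(6!×70!) = 218618940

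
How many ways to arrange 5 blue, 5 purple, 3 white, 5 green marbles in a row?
18! / (5! × 5! × 3! × 5!) = 617512896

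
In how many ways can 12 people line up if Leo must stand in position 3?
Fix one position: (12-1)! = 39916800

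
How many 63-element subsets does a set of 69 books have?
C(69,63) = 69!/(63!×6!) = 119877472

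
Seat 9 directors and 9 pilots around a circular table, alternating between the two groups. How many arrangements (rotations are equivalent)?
Fix one of the directors: (9-1)! ways for the remaining directors, × 9! ways for the pilots = 40320 × 362880 = 14631321600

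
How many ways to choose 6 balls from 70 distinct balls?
C(70,6) = 70!/(6!×64!) = 131115985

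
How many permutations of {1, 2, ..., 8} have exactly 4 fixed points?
Choose the 4 fixed points C(8,4) = 70, derange the rest: !4 = Σ_{j=0}^{4} (-1)^j·4!/j! = 24 - 24 + 12 - 4 + 1 = 9. Product = 70 × 9 = 630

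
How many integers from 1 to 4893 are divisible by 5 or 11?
⌊4893/5⌋ + ⌊4893/11⌋ - ⌊4893/55⌋ = 978 + 444 - 88 = 1334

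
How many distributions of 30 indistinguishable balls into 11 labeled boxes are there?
C(30+11-1, 11-1) = C(40, 10) = 847660528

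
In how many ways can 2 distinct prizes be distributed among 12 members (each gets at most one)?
P(12,2) = 12!/(12-2)! = 132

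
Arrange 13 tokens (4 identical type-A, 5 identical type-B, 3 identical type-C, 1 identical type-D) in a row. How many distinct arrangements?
13! / (4! × 5! × 3! × 1!) = 360360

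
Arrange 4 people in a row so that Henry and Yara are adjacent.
Treat as block: (4-1)! × 2! = 6 × 2 = 12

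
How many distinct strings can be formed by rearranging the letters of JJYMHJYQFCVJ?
12! / (1! × 1! × 1! × 4! × 2! × 1! × 1! × 1!) = 9979200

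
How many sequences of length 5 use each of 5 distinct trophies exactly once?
5! = 120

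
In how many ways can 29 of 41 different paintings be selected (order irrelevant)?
C(41,29) = 41!/(29!×12!) = 7898654920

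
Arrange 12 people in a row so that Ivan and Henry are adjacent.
Treat as block: (12-1)! × 2! = 39916800 × 2 = 79833600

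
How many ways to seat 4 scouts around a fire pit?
Circular: fix one position, arrange the rest. (4-1)! = 6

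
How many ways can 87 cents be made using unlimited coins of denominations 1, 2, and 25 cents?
Coefficient of x^87 in 1/(1-x^1) · 1/(1-x^2) · 1/(1-x^25). Case on j = number of 25-cent coins (j = 0..3); remainder r = 87 - 25j is made from {1,2} in ⌊r/2⌋+1 ways. r = 87, 62, 37, 12 → 44 + 32 + 19 + 7 = 102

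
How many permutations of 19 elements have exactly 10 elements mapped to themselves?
Choose the 10 fixed points C(19,10) = 92378, derange the rest: !9 = Σ_{j=0}^{9} (-1)^j·9!/j! = 362880 - 362880 + 181440 - 60480 + 15120 - 3024 + 504 - 72 + 9 - 1 = 133496. Product = 92378 × 133496 = 12332093488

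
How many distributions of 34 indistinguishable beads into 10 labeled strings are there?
C(34+10-1, 10-1) = C(43, 9) = 563921995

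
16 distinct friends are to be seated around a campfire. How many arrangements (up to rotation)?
Circular: fix one position, arrange the rest. (16-1)! = 1307674368000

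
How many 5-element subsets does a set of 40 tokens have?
C(40,5) = 40!/(5!×35!) = 658008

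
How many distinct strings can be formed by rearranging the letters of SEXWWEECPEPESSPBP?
17! / (2! × 4! × 1! × 5! × 1! × 1! × 3!) = 10291881600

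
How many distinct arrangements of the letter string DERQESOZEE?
10! / (1! × 1! × 1! × 1! × 1! × 4! × 1!) = 151200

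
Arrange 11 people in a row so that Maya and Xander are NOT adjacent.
Total - adjacent = 11! - (11-1)!×2 = 39916800 - 7257600 = 32659200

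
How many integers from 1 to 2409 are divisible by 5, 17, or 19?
⌊2409/5⌋+⌊2409/17⌋+⌊2409/19⌋ - ⌊2409/85⌋-⌊2409/95⌋-⌊2409/323⌋ + ⌊2409/1615⌋ = 481+141+126 - 28-25-7 + 1 = 689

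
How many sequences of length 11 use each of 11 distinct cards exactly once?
11! = 39916800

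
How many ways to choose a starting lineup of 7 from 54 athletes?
C(54,7) = 54!/(7!×47!) = 177100560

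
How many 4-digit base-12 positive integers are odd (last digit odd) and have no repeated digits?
Last∈{1,3,5,7,9,11}. Last=0: 0. Last nonzero: 6×10×P(10,2) = 5400. Total = 5400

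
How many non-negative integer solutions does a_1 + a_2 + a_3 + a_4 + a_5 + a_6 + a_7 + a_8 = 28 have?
C(28+8-1, 8-1) = C(35, 7) = 6724520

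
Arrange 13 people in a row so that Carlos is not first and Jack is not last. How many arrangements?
By inclusion-exclusion: 13! - 2×(13-1)! + (13-2)! = 6227020800 - 958003200 + 39916800 = 5308934400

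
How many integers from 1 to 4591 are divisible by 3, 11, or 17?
⌊4591/3⌋+⌊4591/11⌋+⌊4591/17⌋ - ⌊4591/33⌋-⌊4591/51⌋-⌊4591/187⌋ + ⌊4591/561⌋ = 1530+417+270 - 139-90-24 + 8 = 1972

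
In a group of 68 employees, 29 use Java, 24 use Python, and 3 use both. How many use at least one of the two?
|A∪B| = |A| + |B| - |A∩B| = 29 + 24 - 3 = 50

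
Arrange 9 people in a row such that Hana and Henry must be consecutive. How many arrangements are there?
Treat the 2 as one block: (9-2+1)! × 2! = 40320 × 2 = 80640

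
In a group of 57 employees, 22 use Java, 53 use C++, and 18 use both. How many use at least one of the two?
|A∪B| = |A| + |B| - |A∩B| = 22 + 53 - 18 = 57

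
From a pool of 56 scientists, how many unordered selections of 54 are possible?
C(56,54) = 56!/(54!×2!) = 1540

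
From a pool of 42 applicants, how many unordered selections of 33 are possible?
C(42,33) = 42!/(33!×9!) = 445891810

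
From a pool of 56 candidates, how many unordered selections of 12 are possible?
C(56,12) = 56!/(12!×44!) = 558383307300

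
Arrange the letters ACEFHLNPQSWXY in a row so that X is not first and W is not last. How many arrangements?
By inclusion-exclusion: 13! - 2×(13-1)! + (13-2)! = 6227020800 - 958003200 + 39916800 = 5308934400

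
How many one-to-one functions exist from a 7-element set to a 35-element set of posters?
P(35,7) = 35!/(35-7)! = 33891580800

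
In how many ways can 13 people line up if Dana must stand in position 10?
Fix one position: (13-1)! = 479001600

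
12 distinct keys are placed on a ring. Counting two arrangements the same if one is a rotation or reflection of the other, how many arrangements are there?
(12-1)!/2 = 39916800/2 = 19958400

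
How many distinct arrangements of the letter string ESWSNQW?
7! / (1! × 2! × 1! × 1! × 2!) = 1260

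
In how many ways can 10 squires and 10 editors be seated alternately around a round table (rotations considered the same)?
Fix one of the squires: (10-1)! ways for the remaining squires, × 10! ways for the editors = 362880 × 3628800 = 1316818944000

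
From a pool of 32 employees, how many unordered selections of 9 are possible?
C(32,9) = 32!/(9!×23!) = 28048800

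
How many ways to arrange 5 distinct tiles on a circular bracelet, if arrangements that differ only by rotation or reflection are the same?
(5-1)!/2 = 24/2 = 12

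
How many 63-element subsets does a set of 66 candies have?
C(66,63) = 66!/(63!×3!) = 45760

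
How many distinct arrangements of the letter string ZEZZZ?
5! / (4! × 1!) = 5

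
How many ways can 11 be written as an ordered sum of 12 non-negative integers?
C(11+12-1, 12-1) = C(22, 11) = 705432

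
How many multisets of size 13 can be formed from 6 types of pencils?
C(13+6-1, 6-1) = C(18, 5) = 8568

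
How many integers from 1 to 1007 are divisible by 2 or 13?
⌊1007/2⌋ + ⌊1007/13⌋ - ⌊1007/26⌋ = 503 + 77 - 38 = 542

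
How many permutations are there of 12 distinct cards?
12! = 479001600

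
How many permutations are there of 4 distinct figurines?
4! = 24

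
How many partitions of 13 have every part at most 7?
Let r_j(i) = number of partitions of i into parts ≤ j, for i = 0..13. r_1(i) = 1 for all i; r_j(i) = r_{j-1}(i) + r_j(i-j). Rows j = 2..7: ≤2: 1 1 2 2 3 3 4 4 5 5 6 6 7 7; ≤3: 1 1 2 3 4 5 7 8 10 12 14 16 19 21; ≤4: 1 1 2 3 5 6 9 11 15 18 23 27 34 39; ≤5: 1 1 2 3 5 7 10 13 18 23 30 37 47 57; ≤6: 1 1 2 3 5 7 11 14 20 26 35 44 58 71; ≤7: 1 1 2 3 5 7 11 15 21 28 38 49 65 82. r_7(13) = 82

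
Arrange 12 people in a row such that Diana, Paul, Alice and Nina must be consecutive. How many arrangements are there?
Treat the 4 as one block: (12-4+1)! × 4! = 362880 × 24 = 8709120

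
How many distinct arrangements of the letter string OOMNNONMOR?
10! / (1! × 2! × 4! × 3!) = 12600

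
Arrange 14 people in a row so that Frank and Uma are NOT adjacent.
Total - adjacent = 14! - (14-1)!×2 = 87178291200 - 12454041600 = 74724249600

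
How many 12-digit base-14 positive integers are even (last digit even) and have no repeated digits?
Last∈{0,2,4,6,8,10,12}. Last=0: 3113510400. Last nonzero: 6×12×P(12,10) = 17244057600. Total = 20357568000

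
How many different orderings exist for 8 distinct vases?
8! = 40320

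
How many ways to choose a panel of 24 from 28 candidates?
C(28,24) = 28!/(24!×4!) = 20475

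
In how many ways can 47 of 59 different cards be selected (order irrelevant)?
C(59,47) = 59!/(47!×12!) = 1119487075980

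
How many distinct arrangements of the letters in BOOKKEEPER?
10! / (1! × 2! × 2! × 3! × 1! × 1!) = 151200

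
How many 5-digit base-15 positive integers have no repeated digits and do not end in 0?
Last digit: 14 nonzero choices. First digit: 13 (nonzero, ≠last). Middle 3: P(13,3) = 1716. Total = 312312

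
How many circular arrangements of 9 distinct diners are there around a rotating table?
Circular: fix one position, arrange the rest. (9-1)! = 40320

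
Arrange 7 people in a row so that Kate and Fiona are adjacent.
Treat as block: (7-1)! × 2! = 720 × 2 = 1440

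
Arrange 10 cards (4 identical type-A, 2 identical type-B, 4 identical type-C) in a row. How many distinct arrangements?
10! / (4! × 2! × 4!) = 3150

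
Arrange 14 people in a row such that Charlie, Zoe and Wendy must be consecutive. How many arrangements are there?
Treat the 3 as one block: (14-3+1)! × 3! = 479001600 × 6 = 2874009600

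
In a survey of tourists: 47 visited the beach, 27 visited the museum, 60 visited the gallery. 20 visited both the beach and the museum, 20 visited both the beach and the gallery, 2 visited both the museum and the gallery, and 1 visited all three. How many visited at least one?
|A∪B∪C| = 47+27+60-20-20-2+1 = 93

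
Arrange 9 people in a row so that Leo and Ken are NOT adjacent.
Total - adjacent = 9! - (9-1)!×2 = 362880 - 80640 = 282240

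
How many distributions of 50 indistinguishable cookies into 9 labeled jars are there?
C(50+9-1, 9-1) = C(58, 8) = 1916797311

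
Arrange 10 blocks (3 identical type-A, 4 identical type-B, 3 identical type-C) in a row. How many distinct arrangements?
10! / (3! × 4! × 3!) = 4200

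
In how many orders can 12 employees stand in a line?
12! = 479001600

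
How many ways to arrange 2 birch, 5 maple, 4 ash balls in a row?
11! / (2! × 5! × 4!) = 6930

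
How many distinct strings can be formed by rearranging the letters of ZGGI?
4! / (1! × 1! × 2!) = 12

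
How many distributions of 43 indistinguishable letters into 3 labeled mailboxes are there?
C(43+3-1, 3-1) = C(45, 2) = 990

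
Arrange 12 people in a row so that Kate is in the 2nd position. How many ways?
Fix one position: (12-1)! = 39916800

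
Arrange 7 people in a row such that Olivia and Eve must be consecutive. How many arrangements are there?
Treat the 2 as one block: (7-2+1)! × 2! = 720 × 2 = 1440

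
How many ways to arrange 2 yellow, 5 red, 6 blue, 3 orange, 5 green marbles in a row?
21! / (2! × 5! × 6! × 3! × 5!) = 410646075840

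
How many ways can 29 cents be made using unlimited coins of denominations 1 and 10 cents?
Coefficient of x^29 in 1/(1-x^1) · 1/(1-x^10). Use j coins of 10 for j = 0..⌊29/10⌋ = 2, the rest in 1s: 2 + 1 = 3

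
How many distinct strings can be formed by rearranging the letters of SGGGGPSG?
8! / (5! × 1! × 2!) = 168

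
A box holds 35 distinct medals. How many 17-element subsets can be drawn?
C(35,17) = 35!/(17!×18!) = 4537567650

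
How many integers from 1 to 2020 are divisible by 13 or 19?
⌊2020/13⌋ + ⌊2020/19⌋ - ⌊2020/247⌋ = 155 + 106 - 8 = 253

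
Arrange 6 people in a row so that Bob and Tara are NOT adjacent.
Total - adjacent = 6! - (6-1)!×2 = 720 - 240 = 480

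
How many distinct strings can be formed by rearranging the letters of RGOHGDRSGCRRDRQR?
16! / (1! × 1! × 2! × 1! × 1! × 3! × 1! × 6!) = 2421619200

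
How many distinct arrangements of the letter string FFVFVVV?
7! / (3! × 4!) = 35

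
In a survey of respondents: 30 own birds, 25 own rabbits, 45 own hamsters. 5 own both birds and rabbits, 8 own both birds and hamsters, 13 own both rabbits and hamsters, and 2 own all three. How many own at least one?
|A∪B∪C| = 30+25+45-5-8-13+2 = 76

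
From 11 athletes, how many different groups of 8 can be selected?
C(11,8) = 11!/(8!×3!) = 165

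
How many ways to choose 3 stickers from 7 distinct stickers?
C(7,3) = 7!/(3!×4!) = 35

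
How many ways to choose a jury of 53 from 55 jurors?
C(55,53) = 55!/(53!×2!) = 1485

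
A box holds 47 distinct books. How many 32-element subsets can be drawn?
C(47,32) = 47!/(32!×15!) = 751616304549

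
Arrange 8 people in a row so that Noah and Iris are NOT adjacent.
Total - adjacent = 8! - (8-1)!×2 = 40320 - 10080 = 30240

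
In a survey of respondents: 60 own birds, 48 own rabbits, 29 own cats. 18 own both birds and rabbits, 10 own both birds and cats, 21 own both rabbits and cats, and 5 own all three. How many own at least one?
|A∪B∪C| = 60+48+29-18-10-21+5 = 93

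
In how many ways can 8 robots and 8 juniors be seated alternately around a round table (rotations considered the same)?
Fix one of the robots: (8-1)! ways for the remaining robots, × 8! ways for the juniors = 5040 × 40320 = 203212800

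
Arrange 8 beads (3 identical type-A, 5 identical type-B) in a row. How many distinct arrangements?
8! / (3! × 5!) = 56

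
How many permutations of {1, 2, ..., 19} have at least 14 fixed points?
Exactly j fixed points: C(19,j)·!(19-j); sum over j ≥ 14 (derangement numbers via !m = (m-1)·(!(m-1) + !(m-2)): !0..!5 = 1, 0, 1, 2, 9, 44). Σ_{j=14}^{19} C(19,j)·!(19-j) = C(19,14)·!5 + C(19,15)·!4 + C(19,16)·!3 + C(19,17)·!2 + C(19,18)·!1 + C(19,19)·!0 = 11628·44 + 3876·9 + 969·2 + 171·1 + 19·0 + 1·1 = 548626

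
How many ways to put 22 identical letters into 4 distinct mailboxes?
C(22+4-1, 4-1) = C(25, 3) = 2300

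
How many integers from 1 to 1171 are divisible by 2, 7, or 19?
⌊1171/2⌋+⌊1171/7⌋+⌊1171/19⌋ - ⌊1171/14⌋-⌊1171/38⌋-⌊1171/133⌋ + ⌊1171/266⌋ = 585+167+61 - 83-30-8 + 4 = 696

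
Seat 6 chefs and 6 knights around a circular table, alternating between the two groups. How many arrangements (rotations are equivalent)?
Fix one of the chefs: (6-1)! ways for the remaining chefs, × 6! ways for the knights = 120 × 720 = 86400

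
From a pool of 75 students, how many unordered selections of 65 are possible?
C(75,65) = 75!/(65!×10!) = 828931106355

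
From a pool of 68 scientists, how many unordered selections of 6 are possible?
C(68,6) = 68!/(6!×62!) = 109453344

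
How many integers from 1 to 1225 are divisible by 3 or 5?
⌊1225/3⌋ + ⌊1225/5⌋ - ⌊1225/15⌋ = 408 + 245 - 81 = 572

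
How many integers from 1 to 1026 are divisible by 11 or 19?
⌊1026/11⌋ + ⌊1026/19⌋ - ⌊1026/209⌋ = 93 + 54 - 4 = 143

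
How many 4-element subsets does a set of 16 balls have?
C(16,4) = 16!/(4!×12!) = 1820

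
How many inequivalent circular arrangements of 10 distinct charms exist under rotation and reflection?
(10-1)!/2 = 362880/2 = 181440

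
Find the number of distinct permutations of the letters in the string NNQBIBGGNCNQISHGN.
17! / (2! × 1! × 1! × 3! × 5! × 2! × 2! × 1!) = 61751289600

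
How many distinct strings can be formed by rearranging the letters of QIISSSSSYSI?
11! / (1! × 3! × 1! × 6!) = 9240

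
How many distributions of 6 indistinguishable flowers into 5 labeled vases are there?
C(6+5-1, 5-1) = C(10, 4) = 210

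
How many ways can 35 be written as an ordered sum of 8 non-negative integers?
C(35+8-1, 8-1) = C(42, 7) = 26978328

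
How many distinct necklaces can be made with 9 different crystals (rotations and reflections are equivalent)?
(9-1)!/2 = 40320/2 = 20160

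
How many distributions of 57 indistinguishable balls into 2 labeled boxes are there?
C(57+2-1, 2-1) = C(58, 1) = 58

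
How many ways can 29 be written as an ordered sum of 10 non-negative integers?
C(29+10-1, 10-1) = C(38, 9) = 163011640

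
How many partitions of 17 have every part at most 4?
Let r_j(i) = number of partitions of i into parts ≤ j, for i = 0..17. r_1(i) = 1 for all i; r_j(i) = r_{j-1}(i) + r_j(i-j). Rows j = 2..4: ≤2: 1 1 2 2 3 3 4 4 5 5 6 6 7 7 8 8 9 9; ≤3: 1 1 2 3 4 5 7 8 10 12 14 16 19 21 24 27 30 33; ≤4: 1 1 2 3 5 6 9 11 15 18 23 27 34 39 47 54 64 72. r_4(17) = 72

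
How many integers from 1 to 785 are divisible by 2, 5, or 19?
⌊785/2⌋+⌊785/5⌋+⌊785/19⌋ - ⌊785/10⌋-⌊785/38⌋-⌊785/95⌋ + ⌊785/190⌋ = 392+157+41 - 78-20-8 + 4 = 488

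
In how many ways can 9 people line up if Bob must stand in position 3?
Fix one position: (9-1)! = 40320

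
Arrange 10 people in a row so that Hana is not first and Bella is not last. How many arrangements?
By inclusion-exclusion: 10! - 2×(10-1)! + (10-2)! = 3628800 - 725760 + 40320 = 2943360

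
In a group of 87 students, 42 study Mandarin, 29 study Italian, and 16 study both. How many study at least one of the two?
|A∪B| = |A| + |B| - |A∩B| = 42 + 29 - 16 = 55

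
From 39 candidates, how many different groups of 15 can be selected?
C(39,15) = 39!/(15!×24!) = 25140840660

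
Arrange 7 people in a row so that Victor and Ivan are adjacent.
Treat as block: (7-1)! × 2! = 720 × 2 = 1440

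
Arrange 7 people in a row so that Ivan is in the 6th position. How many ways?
Fix one position: (7-1)! = 720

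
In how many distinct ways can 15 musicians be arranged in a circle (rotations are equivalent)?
Circular: fix one position, arrange the rest. (15-1)! = 87178291200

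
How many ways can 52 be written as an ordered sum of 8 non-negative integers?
C(52+8-1, 8-1) = C(59, 7) = 341149446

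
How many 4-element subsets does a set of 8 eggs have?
C(8,4) = 8!/(4!×4!) = 70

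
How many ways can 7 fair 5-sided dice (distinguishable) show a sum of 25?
Coefficient of x^25 in (x + x² + ... + x^5)^7. By inclusion-exclusion on dice exceeding 5: Σ_j (-1)^j C(7,j)·C(25-1-5j, 6) = C(7,0)·C(24,6) - C(7,1)·C(19,6) + C(7,2)·C(14,6) - C(7,3)·C(9,6) = 1·134596 - 7·27132 + 21·3003 - 35·84 = 4795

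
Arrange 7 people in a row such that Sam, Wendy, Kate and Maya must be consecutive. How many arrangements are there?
Treat the 4 as one block: (7-4+1)! × 4! = 24 × 24 = 576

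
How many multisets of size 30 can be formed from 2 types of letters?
C(30+2-1, 2-1) = C(31, 1) = 31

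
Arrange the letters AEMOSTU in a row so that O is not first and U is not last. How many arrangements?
By inclusion-exclusion: 7! - 2×(7-1)! + (7-2)! = 5040 - 1440 + 120 = 3720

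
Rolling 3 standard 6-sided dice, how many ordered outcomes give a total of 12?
Coefficient of x^12 in (x + x² + ... + x^6)^3. By inclusion-exclusion on dice exceeding 6: Σ_j (-1)^j C(3,j)·C(12-1-6j, 2) = C(3,0)·C(11,2) - C(3,1)·C(5,2) = 1·55 - 3·10 = 25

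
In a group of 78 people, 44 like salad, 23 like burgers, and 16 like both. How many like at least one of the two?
|A∪B| = |A| + |B| - |A∩B| = 44 + 23 - 16 = 51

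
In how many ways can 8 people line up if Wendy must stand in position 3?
Fix one position: (8-1)! = 5040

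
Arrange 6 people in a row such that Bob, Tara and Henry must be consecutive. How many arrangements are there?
Treat the 3 as one block: (6-3+1)! × 3! = 24 × 6 = 144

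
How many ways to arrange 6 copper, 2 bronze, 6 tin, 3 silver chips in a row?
17! / (6! × 2! × 6! × 3!) = 57177120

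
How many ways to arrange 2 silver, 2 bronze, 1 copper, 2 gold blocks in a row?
7! / (2! × 2! × 1! × 2!) = 630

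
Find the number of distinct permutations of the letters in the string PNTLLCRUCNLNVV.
14! / (1! × 3! × 1! × 1! × 1! × 3! × 2! × 2!) = 605404800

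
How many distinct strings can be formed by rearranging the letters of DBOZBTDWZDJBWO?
14! / (3! × 1! × 1! × 2! × 3! × 2! × 2!) = 302702400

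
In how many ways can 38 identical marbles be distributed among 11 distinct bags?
C(38+11-1, 11-1) = C(48, 10) = 6540715896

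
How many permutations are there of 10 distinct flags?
10! = 3628800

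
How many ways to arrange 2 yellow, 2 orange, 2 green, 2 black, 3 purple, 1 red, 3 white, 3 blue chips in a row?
18! / (2! × 2! × 2! × 2! × 3! × 1! × 3! × 3!) = 1852538688000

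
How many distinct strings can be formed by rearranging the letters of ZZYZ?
4! / (1! × 3!) = 4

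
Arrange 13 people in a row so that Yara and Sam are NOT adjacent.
Total - adjacent = 13! - (13-1)!×2 = 6227020800 - 958003200 = 5269017600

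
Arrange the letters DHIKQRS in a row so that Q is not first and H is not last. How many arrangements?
By inclusion-exclusion: 7! - 2×(7-1)! + (7-2)! = 5040 - 1440 + 120 = 3720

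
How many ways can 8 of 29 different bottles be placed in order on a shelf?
P(29,8) = 29!/(29-8)! = 173059286400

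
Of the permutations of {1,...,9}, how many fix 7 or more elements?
Exactly j fixed points: C(9,j)·!(9-j); sum over j ≥ 7 (derangement numbers via !m = (m-1)·(!(m-1) + !(m-2)): !0..!2 = 1, 0, 1). Σ_{j=7}^{9} C(9,j)·!(9-j) = C(9,7)·!2 + C(9,8)·!1 + C(9,9)·!0 = 36·1 + 9·0 + 1·1 = 37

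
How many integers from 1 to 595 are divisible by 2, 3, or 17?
⌊595/2⌋+⌊595/3⌋+⌊595/17⌋ - ⌊595/6⌋-⌊595/34⌋-⌊595/51⌋ + ⌊595/102⌋ = 297+198+35 - 99-17-11 + 5 = 408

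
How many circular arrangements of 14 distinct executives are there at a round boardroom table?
Circular: fix one position, arrange the rest. (14-1)! = 6227020800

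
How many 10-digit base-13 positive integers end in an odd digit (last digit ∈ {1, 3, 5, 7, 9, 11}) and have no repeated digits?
Last∈{1,3,5,7,9,11}. Last=0: 0. Last nonzero: 6×11×P(11,8) = 439084800. Total = 439084800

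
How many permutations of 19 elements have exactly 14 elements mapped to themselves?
Choose the 14 fixed points C(19,14) = 11628, derange the rest: !5 = Σ_{j=0}^{5} (-1)^j·5!/j! = 120 - 120 + 60 - 20 + 5 - 1 = 44. Product = 11628 × 44 = 511632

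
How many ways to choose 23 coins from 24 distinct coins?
C(24,23) = 24!/(23!×1!) = 24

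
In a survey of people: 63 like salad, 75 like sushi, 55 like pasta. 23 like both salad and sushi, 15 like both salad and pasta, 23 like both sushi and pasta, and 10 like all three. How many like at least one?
|A∪B∪C| = 63+75+55-23-15-23+10 = 142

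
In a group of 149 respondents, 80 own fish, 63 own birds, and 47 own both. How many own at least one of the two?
|A∪B| = |A| + |B| - |A∩B| = 80 + 63 - 47 = 96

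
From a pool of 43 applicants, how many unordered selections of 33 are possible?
C(43,33) = 43!/(33!×10!) = 1917334783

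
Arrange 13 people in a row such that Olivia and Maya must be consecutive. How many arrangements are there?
Treat the 2 as one block: (13-2+1)! × 2! = 479001600 × 2 = 958003200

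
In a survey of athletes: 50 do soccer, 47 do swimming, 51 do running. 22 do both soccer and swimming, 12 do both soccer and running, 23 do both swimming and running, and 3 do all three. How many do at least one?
|A∪B∪C| = 50+47+51-22-12-23+3 = 94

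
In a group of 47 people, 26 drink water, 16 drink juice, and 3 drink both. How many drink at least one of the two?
|A∪B| = |A| + |B| - |A∩B| = 26 + 16 - 3 = 39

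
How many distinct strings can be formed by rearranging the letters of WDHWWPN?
7! / (1! × 1! × 1! × 3! × 1!) = 840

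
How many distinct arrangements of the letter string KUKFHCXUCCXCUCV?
15! / (2! × 5! × 3! × 2! × 1! × 1! × 1!) = 454053600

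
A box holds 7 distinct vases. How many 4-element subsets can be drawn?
C(7,4) = 7!/(4!×3!) = 35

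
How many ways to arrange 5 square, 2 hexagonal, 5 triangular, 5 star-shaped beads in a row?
17! / (5! × 2! × 5! × 5!) = 102918816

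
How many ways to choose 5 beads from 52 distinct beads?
C(52,5) = 52!/(5!×47!) = 2598960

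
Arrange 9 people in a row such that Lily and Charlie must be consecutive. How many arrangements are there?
Treat the 2 as one block: (9-2+1)! × 2! = 40320 × 2 = 80640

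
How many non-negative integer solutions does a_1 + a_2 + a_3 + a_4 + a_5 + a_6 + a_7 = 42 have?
C(42+7-1, 7-1) = C(48, 6) = 12271512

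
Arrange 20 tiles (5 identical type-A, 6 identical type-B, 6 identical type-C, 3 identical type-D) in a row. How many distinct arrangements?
20! / (5! × 6! × 6! × 3!) = 6518191680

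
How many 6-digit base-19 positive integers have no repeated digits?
First digit: 18 choices (nonzero). Then descending: 18 × 18 × 17 × 16 × 15 × 14 = 18506880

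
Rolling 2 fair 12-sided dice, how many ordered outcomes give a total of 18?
Coefficient of x^18 in (x + x² + ... + x^12)^2. By inclusion-exclusion on dice exceeding 12: Σ_j (-1)^j C(2,j)·C(18-1-12j, 1) = C(2,0)·C(17,1) - C(2,1)·C(5,1) = 1·17 - 2·5 = 7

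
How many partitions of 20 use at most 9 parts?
By conjugation, equals partitions of 20 into parts ≤ 9. Let r_j(i) = number of partitions of i into parts ≤ j, for i = 0..20. r_1(i) = 1 for all i; r_j(i) = r_{j-1}(i) + r_j(i-j). Rows j = 2..9: ≤2: 1 1 2 2 3 3 4 4 5 5 6 6 7 7 8 8 9 9 10 10 11; ≤3: 1 1 2 3 4 5 7 8 10 12 14 16 19 21 24 27 30 33 37 40 44; ≤4: 1 1 2 3 5 6 9 11 15 18 23 27 34 39 47 54 64 72 84 94 108; ≤5: 1 1 2 3 5 7 10 13 18 23 30 37 47 57 70 84 101 119 141 164 192; ≤6: 1 1 2 3 5 7 11 14 20 26 35 44 58 71 90 110 136 163 199 235 282; ≤7: 1 1 2 3 5 7 11 15 21 28 38 49 65 82 105 131 164 201 248 300 364; ≤8: 1 1 2 3 5 7 11 15 22 29 40 52 70 89 116 146 186 230 288 352 434; ≤9: 1 1 2 3 5 7 11 15 22 30 41 54 73 94 123 157 201 252 318 393 488. r_9(20) = 488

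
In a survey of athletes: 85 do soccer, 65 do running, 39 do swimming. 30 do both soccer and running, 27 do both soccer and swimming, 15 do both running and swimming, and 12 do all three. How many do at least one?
|A∪B∪C| = 85+65+39-30-27-15+12 = 129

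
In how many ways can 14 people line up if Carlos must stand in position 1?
Fix one position: (14-1)! = 6227020800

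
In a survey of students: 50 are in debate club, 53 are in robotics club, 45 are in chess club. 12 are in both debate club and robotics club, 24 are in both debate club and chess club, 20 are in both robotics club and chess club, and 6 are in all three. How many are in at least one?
|A∪B∪C| = 50+53+45-12-24-20+6 = 98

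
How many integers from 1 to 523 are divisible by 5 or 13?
⌊523/5⌋ + ⌊523/13⌋ - ⌊523/65⌋ = 104 + 40 - 8 = 136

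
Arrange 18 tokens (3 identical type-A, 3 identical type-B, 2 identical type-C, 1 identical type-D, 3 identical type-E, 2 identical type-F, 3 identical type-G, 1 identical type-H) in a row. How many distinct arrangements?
18! / (3! × 3! × 2! × 1! × 3! × 2! × 3! × 1!) = 1235025792000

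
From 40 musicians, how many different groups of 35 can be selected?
C(40,35) = 40!/(35!×5!) = 658008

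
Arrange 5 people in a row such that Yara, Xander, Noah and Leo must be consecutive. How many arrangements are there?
Treat the 4 as one block: (5-4+1)! × 4! = 2 × 24 = 48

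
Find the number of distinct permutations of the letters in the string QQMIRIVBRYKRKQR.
15! / (1! × 4! × 1! × 3! × 2! × 2! × 1! × 1!) = 2270268000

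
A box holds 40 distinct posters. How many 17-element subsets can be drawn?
C(40,17) = 40!/(17!×23!) = 88732378800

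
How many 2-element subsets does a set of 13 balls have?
C(13,2) = 13!/(2!×11!) = 78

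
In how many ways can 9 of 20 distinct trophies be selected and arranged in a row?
P(20,9) = 20!/(20-9)! = 60949324800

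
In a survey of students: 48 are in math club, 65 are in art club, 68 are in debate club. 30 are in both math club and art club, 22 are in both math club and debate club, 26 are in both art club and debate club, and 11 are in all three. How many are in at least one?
|A∪B∪C| = 48+65+68-30-22-26+11 = 114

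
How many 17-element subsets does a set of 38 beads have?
C(38,17) = 38!/(17!×21!) = 28781143380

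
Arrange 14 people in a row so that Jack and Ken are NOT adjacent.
Total - adjacent = 14! - (14-1)!×2 = 87178291200 - 12454041600 = 74724249600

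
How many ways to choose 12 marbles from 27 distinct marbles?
C(27,12) = 27!/(12!×15!) = 17383860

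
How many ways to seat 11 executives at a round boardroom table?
Circular: fix one position, arrange the rest. (11-1)! = 3628800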